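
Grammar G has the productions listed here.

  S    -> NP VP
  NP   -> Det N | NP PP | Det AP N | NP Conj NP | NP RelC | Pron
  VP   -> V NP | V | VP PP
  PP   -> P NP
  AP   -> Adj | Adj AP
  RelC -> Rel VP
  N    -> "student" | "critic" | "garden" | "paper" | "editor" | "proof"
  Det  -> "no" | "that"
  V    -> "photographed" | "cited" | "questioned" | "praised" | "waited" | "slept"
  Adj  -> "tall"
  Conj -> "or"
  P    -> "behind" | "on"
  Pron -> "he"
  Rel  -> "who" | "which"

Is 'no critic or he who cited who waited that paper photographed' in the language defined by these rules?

Grammatical

[S [NP [NP [Det no] [N critic]] [Conj or] [NP [NP [NP [Pron he]] [RelC [Rel who] [VP [V cited]]]] [RelC [Rel who] [VP [V waited] [NP [Det that] [N paper]]]]]] [VP [V photographed]]]
Each bracket corresponds to one application of a listed rule, so the string is derivable from S.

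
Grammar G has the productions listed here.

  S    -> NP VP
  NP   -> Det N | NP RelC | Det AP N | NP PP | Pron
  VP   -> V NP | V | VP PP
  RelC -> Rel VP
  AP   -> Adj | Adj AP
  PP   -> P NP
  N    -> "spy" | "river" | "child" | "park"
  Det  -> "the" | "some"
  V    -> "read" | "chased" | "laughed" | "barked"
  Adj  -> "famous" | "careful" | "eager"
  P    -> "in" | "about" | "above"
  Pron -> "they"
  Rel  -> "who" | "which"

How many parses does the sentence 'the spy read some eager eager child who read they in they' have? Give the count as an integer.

4

Two of the 4 distinct bracketings:
[S [NP [Det the] [N spy]] [VP [V read] [NP [NP [Det some] [AP [Adj eager] [AP [Adj eager]]] [N child]] [RelC [Rel who] [VP [V read] [NP [NP [Pron they]] [PP [P in] [NP [Pron they]]]]]]]]]
[S [NP [Det the] [N spy]] [VP [V read] [NP [NP [Det some] [AP [Adj eager] [AP [Adj eager]]] [N child]] [RelC [Rel who] [VP [VP [V read] [NP [Pron they]]] [PP [P in] [NP [Pron they]]]]]]]]
The difference turns on whether NP → NP PP is used at the relevant span, versus an alternative expansion of NP.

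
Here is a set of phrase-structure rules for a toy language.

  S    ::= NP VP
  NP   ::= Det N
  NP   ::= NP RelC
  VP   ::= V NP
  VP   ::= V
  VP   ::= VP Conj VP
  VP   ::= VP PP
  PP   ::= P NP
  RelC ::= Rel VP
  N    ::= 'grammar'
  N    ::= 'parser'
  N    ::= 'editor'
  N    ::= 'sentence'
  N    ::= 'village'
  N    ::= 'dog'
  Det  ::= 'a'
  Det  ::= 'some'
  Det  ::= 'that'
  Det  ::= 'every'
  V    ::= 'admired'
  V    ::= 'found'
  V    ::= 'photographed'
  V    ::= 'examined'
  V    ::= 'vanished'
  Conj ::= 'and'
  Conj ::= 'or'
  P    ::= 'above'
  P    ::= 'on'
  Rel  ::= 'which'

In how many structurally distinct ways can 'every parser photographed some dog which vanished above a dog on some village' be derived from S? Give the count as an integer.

3

Two of the 3 distinct bracketings:
[S [NP [Det every] [N parser]] [VP [V photographed] [NP [NP [Det some] [N dog]] [RelC [Rel which] [VP [VP [VP [V vanished]] [PP [P above] [NP [Det a] [N dog]]]] [PP [P on] [NP [Det some] [N village]]]]]]]]
[S [NP [Det every] [N parser]] [VP [VP [V photographed] [NP [NP [Det some] [N dog]] [RelC [Rel which] [VP [VP [V vanished]] [PP [P above] [NP [Det a] [N dog]]]]]]] [PP [P on] [NP [Det some] [N village]]]]]
The trees differ in how a recursive rule is bracketed over the same span.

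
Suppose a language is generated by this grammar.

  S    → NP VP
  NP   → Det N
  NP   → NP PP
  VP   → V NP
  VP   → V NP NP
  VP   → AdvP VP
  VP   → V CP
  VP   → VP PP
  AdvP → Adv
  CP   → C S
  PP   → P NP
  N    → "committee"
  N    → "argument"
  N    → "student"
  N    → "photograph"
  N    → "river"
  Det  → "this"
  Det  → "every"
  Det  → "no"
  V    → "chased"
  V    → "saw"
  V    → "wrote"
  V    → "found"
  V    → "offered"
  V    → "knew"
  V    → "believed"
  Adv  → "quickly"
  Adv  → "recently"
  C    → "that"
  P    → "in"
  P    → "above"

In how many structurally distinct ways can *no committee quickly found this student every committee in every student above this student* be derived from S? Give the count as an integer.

9

Two of the 9 distinct bracketings:
[S [NP [Det no] [N committee]] [VP [AdvP [Adv quickly]] [VP [V found] [NP [Det this] [N student]] [NP [NP [Det every] [N committee]] [PP [P in] [NP [NP [Det every] [N student]] [PP [P above] [NP [Det this] [N student]]]]]]]]]
[S [NP [Det no] [N committee]] [VP [AdvP [Adv quickly]] [VP [V found] [NP [Det this] [N student]] [NP [NP [NP [Det every] [N committee]] [PP [P in] [NP [Det every] [N student]]]] [PP [P above] [NP [Det this] [N student]]]]]]]
The trees differ in how a recursive rule is bracketed over the same span.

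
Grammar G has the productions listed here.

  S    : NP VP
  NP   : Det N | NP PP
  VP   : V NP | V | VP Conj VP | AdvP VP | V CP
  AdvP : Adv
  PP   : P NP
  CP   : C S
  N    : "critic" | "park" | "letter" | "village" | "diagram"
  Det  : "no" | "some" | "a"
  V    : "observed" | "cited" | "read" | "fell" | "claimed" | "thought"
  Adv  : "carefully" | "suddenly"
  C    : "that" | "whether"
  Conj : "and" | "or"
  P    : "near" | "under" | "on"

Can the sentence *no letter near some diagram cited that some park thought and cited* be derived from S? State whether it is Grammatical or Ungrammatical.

[S [NP [NP [Det no] [N letter]] [PP [P near] [NP [Det some] [N diagram]]]] [VP [VP [V cited] [CP [C that] [S [NP [Det some] [N park]] [VP [V thought]]]]] [Conj and] [VP [V cited]]]]
Every word is introduced by a lexical rule and the phrasal rules combine the resulting categories into a single S.

Grammatical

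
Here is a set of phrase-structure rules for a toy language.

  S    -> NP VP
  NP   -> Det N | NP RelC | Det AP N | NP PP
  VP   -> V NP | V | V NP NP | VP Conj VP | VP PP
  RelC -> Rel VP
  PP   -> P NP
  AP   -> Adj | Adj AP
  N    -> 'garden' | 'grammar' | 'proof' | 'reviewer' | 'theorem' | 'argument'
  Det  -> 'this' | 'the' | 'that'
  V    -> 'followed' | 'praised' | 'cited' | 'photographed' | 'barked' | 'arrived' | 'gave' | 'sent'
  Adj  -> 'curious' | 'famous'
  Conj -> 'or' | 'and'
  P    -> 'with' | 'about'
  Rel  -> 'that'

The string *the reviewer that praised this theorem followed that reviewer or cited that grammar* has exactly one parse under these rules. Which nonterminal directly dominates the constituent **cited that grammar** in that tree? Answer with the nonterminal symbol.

S
  NP
    NP
      Det: the
      N: reviewer
    RelC
      Rel: that
      VP
        V: praised
        NP
          Det: this
          N: theorem
  VP
    VP
      V: followed
      NP
        Det: that
        N: reviewer
    Conj: or
    VP
      V: cited
      NP
        Det: that
        N: grammar
The span 'cited that grammar' is the VP node built by VP → V NP.
Its mother is the VP built by VP → VP Conj VP.

VP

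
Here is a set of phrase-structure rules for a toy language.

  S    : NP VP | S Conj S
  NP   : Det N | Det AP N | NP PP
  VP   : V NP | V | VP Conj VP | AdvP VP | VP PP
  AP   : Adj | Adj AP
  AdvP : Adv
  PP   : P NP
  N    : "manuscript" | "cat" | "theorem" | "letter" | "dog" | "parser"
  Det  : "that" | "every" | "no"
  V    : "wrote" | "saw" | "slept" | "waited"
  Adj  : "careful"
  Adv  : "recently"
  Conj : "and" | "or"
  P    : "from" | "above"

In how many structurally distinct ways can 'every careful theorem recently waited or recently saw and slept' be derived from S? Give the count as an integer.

Two of the 7 distinct bracketings:
[S [NP [Det every] [AP [Adj careful]] [N theorem]] [VP [VP [AdvP [Adv recently]] [VP [V waited]]] [Conj or] [VP [VP [AdvP [Adv recently]] [VP [V saw]]] [Conj and] [VP [V slept]]]]]
[S [NP [Det every] [AP [Adj careful]] [N theorem]] [VP [VP [AdvP [Adv recently]] [VP [V waited]]] [Conj or] [VP [AdvP [Adv recently]] [VP [VP [V saw]] [Conj and] [VP [V slept]]]]]]
The trees differ in how a recursive rule is bracketed over the same span.

7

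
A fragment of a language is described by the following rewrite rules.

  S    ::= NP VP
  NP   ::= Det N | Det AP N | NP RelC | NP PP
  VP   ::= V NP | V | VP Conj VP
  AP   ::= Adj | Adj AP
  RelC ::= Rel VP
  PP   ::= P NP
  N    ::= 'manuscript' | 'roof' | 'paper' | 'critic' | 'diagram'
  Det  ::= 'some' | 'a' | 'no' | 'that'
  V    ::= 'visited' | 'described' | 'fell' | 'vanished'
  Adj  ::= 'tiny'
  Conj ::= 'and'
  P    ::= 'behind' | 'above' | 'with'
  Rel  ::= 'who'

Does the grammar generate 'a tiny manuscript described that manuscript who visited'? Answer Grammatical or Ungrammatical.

[S [NP [Det a] [AP [Adj tiny]] [N manuscript]] [VP [V described] [NP [NP [Det that] [N manuscript]] [RelC [Rel who] [VP [V visited]]]]]]
Each bracket corresponds to one application of a listed rule, so the string is derivable from S.

Grammatical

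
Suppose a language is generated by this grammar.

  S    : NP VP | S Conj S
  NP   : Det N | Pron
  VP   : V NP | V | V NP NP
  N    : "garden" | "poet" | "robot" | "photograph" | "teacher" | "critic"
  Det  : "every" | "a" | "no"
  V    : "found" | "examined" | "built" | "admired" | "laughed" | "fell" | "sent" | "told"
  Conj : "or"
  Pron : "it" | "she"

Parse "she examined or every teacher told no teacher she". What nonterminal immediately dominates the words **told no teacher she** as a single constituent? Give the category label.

S
  S
    NP
      Pron: she
    VP
      V: examined
  Conj: or
  S
    NP
      Det: every
      N: teacher
    VP
      V: told
      NP
        Det: no
        N: teacher
      NP
        Pron: she
The span 'told no teacher she' is the VP node built by VP → V NP NP.

VP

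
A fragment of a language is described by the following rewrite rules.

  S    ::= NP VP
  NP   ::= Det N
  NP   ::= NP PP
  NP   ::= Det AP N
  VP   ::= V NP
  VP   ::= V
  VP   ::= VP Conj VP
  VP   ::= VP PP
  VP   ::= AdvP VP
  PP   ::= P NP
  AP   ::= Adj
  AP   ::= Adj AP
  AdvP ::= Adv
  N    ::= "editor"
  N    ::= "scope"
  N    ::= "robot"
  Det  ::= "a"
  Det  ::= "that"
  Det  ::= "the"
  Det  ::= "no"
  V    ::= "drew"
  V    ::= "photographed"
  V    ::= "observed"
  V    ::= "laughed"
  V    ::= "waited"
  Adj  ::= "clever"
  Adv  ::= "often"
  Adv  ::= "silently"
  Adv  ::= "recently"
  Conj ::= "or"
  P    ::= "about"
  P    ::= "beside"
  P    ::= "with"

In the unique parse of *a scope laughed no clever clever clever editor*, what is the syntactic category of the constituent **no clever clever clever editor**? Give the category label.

NP

[S [NP [Det a] [N scope]] [VP [V laughed] [NP [Det no] [AP [Adj clever] [AP [Adj clever] [AP [Adj clever]]]] [N editor]]]]
The span 'no clever clever clever editor' is the NP node built by NP → Det AP N.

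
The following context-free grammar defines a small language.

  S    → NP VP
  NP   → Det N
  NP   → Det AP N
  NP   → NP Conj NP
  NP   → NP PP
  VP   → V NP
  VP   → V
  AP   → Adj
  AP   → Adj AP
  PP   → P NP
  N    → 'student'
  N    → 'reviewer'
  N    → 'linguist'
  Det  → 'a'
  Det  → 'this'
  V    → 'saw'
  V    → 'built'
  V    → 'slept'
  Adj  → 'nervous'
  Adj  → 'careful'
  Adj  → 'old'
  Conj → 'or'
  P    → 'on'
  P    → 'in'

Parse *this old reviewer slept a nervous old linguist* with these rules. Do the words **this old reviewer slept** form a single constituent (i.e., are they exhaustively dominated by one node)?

[S [NP [Det this] [AP [Adj old]] [N reviewer]] [VP [V slept] [NP [Det a] [AP [Adj nervous] [AP [Adj old]]] [N linguist]]]]
The smallest constituent containing 'this old reviewer slept' is the S spanning 'this old reviewer slept a nervous old linguist'; no single node in the tree dominates exactly the given words.

No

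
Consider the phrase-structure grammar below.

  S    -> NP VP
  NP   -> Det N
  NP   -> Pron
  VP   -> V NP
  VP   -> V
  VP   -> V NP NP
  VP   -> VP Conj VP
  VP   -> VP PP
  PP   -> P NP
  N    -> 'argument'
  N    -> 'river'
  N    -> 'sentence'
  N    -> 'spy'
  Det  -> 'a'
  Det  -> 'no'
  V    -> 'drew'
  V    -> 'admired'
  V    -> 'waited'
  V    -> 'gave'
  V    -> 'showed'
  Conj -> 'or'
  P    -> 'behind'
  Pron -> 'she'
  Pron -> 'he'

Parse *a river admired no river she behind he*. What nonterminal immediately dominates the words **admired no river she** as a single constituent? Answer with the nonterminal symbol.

S
  NP
    Det: a
    N: river
  VP
    VP
      V: admired
      NP
        Det: no
        N: river
      NP
        Pron: she
    PP
      P: behind
      NP
        Pron: he
The span 'admired no river she' is the VP node built by VP → V NP NP.

VP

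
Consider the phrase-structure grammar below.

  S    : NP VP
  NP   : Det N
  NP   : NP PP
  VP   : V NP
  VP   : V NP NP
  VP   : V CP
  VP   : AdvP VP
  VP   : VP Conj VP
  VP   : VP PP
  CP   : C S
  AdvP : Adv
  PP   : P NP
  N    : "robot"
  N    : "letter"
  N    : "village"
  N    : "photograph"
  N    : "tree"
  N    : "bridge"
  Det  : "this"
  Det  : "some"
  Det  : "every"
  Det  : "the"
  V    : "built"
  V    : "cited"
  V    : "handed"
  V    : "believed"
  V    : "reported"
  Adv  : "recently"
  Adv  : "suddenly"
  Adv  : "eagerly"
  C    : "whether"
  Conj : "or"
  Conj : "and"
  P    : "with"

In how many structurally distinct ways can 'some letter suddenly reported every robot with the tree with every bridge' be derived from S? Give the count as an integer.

Two of the 9 distinct bracketings:
[S [NP [Det some] [N letter]] [VP [AdvP [Adv suddenly]] [VP [V reported] [NP [NP [Det every] [N robot]] [PP [P with] [NP [NP [Det the] [N tree]] [PP [P with] [NP [Det every] [N bridge]]]]]]]]]
[S [NP [Det some] [N letter]] [VP [AdvP [Adv suddenly]] [VP [V reported] [NP [NP [NP [Det every] [N robot]] [PP [P with] [NP [Det the] [N tree]]]] [PP [P with] [NP [Det every] [N bridge]]]]]]]
The trees differ in how a recursive rule is bracketed over the same span.

9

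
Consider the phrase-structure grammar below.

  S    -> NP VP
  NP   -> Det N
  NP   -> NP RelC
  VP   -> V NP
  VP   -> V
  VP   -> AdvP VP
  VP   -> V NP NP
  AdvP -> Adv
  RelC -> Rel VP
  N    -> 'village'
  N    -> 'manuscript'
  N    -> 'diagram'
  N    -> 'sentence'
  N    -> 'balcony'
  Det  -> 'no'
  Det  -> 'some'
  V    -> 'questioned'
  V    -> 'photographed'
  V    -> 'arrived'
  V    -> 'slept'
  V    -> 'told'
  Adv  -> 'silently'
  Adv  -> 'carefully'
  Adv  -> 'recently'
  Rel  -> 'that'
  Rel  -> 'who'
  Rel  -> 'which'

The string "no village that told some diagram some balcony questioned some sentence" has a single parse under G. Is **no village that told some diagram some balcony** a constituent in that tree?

Yes

[S [NP [NP [Det no] [N village]] [RelC [Rel that] [VP [V told] [NP [Det some] [N diagram]] [NP [Det some] [N balcony]]]]] [VP [V questioned] [NP [Det some] [N sentence]]]]
The words 'no village that told some diagram some balcony' are exhaustively dominated by a single NP node (built by NP → NP RelC), so they form a constituent.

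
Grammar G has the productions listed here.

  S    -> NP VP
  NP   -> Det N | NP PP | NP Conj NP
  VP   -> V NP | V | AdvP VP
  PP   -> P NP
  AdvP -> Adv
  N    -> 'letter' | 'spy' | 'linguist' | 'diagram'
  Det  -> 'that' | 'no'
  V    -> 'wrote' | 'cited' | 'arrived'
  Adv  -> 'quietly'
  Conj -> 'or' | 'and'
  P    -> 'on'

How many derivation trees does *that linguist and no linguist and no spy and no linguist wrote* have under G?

Two of the 5 distinct bracketings:
[S [NP [NP [Det that] [N linguist]] [Conj and] [NP [NP [Det no] [N linguist]] [Conj and] [NP [NP [Det no] [N spy]] [Conj and] [NP [Det no] [N linguist]]]]] [VP [V wrote]]]
[S [NP [NP [Det that] [N linguist]] [Conj and] [NP [NP [NP [Det no] [N linguist]] [Conj and] [NP [Det no] [N spy]]] [Conj and] [NP [Det no] [N linguist]]]] [VP [V wrote]]]
The trees differ in how a recursive rule is bracketed over the same span.

5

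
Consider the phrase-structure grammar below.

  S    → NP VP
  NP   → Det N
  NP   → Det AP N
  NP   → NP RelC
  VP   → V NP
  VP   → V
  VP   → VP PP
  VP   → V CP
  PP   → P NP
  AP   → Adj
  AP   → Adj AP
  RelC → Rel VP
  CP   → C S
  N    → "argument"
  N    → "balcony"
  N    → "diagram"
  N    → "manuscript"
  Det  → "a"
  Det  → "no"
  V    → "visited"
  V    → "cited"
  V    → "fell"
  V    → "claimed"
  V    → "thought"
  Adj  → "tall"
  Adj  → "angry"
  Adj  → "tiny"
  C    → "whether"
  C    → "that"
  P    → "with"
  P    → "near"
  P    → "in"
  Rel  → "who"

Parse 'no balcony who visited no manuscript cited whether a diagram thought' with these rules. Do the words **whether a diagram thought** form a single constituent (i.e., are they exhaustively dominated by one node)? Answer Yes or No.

[S [NP [NP [Det no] [N balcony]] [RelC [Rel who] [VP [V visited] [NP [Det no] [N manuscript]]]]] [VP [V cited] [CP [C whether] [S [NP [Det a] [N diagram]] [VP [V thought]]]]]]
The words 'whether a diagram thought' are exhaustively dominated by a single CP node (built by CP → C S), so they form a constituent.

Yes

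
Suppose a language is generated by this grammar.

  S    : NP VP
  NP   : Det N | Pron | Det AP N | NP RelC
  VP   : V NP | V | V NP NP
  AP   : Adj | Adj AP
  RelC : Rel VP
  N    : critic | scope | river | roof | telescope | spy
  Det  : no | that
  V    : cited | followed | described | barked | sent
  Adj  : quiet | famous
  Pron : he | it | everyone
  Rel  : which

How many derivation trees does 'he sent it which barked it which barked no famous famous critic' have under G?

Two of the 6 distinct bracketings:
[S [NP [Pron he]] [VP [V sent] [NP [NP [Pron it]] [RelC [Rel which] [VP [V barked] [NP [NP [Pron it]] [RelC [Rel which] [VP [V barked] [NP [Det no] [AP [Adj famous] [AP [Adj famous]]] [N critic]]]]]]]]]]
[S [NP [Pron he]] [VP [V sent] [NP [NP [Pron it]] [RelC [Rel which] [VP [V barked] [NP [NP [Pron it]] [RelC [Rel which] [VP [V barked]]]] [NP [Det no] [AP [Adj famous] [AP [Adj famous]]] [N critic]]]]]]]
The difference turns on whether VP → V is used at the relevant span, versus an alternative expansion of VP.

6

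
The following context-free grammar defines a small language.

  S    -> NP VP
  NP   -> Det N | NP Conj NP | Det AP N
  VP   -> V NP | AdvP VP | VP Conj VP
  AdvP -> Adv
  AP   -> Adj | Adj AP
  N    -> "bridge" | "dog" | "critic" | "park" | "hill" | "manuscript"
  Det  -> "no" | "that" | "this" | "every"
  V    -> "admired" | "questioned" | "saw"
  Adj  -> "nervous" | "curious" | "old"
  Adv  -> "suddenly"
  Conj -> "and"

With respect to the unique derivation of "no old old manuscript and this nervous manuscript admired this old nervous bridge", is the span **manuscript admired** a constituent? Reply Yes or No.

[S [NP [NP [Det no] [AP [Adj old] [AP [Adj old]]] [N manuscript]] [Conj and] [NP [Det this] [AP [Adj nervous]] [N manuscript]]] [VP [V admired] [NP [Det this] [AP [Adj old] [AP [Adj nervous]]] [N bridge]]]]
The smallest constituent containing 'manuscript admired' is the S spanning 'no old old manuscript and this nervous manuscript admired this old nervous bridge'; no single node in the tree dominates exactly the given words.

No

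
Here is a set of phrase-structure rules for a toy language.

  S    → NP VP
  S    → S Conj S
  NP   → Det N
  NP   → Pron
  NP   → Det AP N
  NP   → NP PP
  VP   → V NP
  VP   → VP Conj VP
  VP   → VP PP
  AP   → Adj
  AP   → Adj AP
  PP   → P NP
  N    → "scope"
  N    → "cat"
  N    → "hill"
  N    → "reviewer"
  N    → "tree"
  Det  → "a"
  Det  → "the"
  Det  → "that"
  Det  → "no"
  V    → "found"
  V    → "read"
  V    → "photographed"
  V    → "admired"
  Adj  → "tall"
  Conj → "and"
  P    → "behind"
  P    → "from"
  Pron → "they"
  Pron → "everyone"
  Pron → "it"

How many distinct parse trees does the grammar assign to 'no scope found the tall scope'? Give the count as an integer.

1

[S [NP [Det no] [N scope]] [VP [V found] [NP [Det the] [AP [Adj tall]] [N scope]]]]
No rule offers an alternative attachment or grouping for any span, so this is the only derivation.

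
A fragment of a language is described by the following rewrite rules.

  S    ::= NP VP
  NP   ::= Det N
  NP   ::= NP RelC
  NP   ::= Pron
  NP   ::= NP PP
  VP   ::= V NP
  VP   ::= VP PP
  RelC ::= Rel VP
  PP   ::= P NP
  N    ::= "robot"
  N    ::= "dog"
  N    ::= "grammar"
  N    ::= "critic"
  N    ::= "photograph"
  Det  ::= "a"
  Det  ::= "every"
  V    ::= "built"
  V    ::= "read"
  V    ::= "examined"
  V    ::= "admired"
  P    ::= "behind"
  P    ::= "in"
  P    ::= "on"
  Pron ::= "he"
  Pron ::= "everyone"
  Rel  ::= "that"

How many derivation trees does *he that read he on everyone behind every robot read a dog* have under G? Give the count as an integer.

9

Two of the 9 distinct bracketings:
[S [NP [NP [Pron he]] [RelC [Rel that] [VP [V read] [NP [NP [Pron he]] [PP [P on] [NP [NP [Pron everyone]] [PP [P behind] [NP [Det every] [N robot]]]]]]]]] [VP [V read] [NP [Det a] [N dog]]]]
[S [NP [NP [Pron he]] [RelC [Rel that] [VP [V read] [NP [NP [NP [Pron he]] [PP [P on] [NP [Pron everyone]]]] [PP [P behind] [NP [Det every] [N robot]]]]]]] [VP [V read] [NP [Det a] [N dog]]]]
The trees differ in how a recursive rule is bracketed over the same span.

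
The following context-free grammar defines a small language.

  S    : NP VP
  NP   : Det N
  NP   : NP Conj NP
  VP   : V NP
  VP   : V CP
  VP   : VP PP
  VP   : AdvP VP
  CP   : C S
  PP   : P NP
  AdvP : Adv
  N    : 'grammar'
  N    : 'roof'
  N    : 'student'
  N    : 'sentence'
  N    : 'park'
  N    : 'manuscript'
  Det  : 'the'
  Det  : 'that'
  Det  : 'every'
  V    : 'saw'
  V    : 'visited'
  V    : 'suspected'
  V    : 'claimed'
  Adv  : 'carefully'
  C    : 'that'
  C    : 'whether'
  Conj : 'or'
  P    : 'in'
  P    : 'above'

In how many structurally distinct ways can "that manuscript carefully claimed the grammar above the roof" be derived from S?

2

The two bracketings:
[S [NP [Det that] [N manuscript]] [VP [VP [AdvP [Adv carefully]] [VP [V claimed] [NP [Det the] [N grammar]]]] [PP [P above] [NP [Det the] [N roof]]]]]
[S [NP [Det that] [N manuscript]] [VP [AdvP [Adv carefully]] [VP [VP [V claimed] [NP [Det the] [N grammar]]] [PP [P above] [NP [Det the] [N roof]]]]]]
The trees differ in how a recursive rule is bracketed over the same span.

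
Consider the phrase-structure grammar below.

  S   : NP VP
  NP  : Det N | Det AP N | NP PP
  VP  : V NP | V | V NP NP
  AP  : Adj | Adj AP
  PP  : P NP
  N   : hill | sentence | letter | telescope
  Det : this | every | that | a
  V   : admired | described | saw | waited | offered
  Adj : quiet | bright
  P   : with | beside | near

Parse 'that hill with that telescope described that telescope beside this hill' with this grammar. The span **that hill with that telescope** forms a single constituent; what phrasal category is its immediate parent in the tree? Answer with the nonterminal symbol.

S
  NP
    NP
      Det: that
      N: hill
    PP
      P: with
      NP
        Det: that
        N: telescope
  VP
    V: described
    NP
      NP
        Det: that
        N: telescope
      PP
        P: beside
        NP
          Det: this
          N: hill
The span 'that hill with that telescope' is the NP node built by NP → NP PP.
Its mother is the S built by S → NP VP.

S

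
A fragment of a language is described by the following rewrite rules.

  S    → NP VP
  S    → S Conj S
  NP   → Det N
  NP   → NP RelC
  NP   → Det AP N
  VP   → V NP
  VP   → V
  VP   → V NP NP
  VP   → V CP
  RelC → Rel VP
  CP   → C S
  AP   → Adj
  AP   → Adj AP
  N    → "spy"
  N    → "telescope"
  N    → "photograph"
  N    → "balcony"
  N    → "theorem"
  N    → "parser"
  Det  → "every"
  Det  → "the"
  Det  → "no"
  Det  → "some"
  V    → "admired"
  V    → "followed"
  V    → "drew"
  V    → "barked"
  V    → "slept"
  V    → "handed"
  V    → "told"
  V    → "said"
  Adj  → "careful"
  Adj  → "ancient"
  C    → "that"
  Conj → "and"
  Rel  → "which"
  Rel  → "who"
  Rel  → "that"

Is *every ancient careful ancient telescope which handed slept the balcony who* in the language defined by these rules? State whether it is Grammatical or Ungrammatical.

For S → NP VP, every NP-prefix leaves a non-VP remainder: after 'every ancient careful ancient telescope' the remainder is not a VP; after 'every ancient careful ancient telescope which handed' the remainder is not a VP. The alternative S rule S → S Conj S likewise has no satisfying split.

Ungrammatical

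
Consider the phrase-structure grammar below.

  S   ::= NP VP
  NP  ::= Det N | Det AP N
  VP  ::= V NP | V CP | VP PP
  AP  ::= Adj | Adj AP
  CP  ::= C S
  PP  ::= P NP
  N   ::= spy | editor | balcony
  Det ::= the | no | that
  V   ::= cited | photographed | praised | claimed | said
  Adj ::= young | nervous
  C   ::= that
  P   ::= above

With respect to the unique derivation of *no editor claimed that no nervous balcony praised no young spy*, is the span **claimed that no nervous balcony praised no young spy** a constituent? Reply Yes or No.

Yes

[S [NP [Det no] [N editor]] [VP [V claimed] [CP [C that] [S [NP [Det no] [AP [Adj nervous]] [N balcony]] [VP [V praised] [NP [Det no] [AP [Adj young]] [N spy]]]]]]]
The words 'claimed that no nervous balcony praised no young spy' are exhaustively dominated by a single VP node (built by VP → V CP), so they form a constituent.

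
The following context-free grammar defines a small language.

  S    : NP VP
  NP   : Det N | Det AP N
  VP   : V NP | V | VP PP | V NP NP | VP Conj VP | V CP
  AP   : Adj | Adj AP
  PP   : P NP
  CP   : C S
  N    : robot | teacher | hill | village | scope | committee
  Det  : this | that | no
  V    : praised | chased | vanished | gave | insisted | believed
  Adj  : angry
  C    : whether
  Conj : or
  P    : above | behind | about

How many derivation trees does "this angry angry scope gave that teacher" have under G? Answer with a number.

1

[S [NP [Det this] [AP [Adj angry] [AP [Adj angry]]] [N scope]] [VP [V gave] [NP [Det that] [N teacher]]]]
No rule offers an alternative attachment or grouping for any span, so this is the only derivation.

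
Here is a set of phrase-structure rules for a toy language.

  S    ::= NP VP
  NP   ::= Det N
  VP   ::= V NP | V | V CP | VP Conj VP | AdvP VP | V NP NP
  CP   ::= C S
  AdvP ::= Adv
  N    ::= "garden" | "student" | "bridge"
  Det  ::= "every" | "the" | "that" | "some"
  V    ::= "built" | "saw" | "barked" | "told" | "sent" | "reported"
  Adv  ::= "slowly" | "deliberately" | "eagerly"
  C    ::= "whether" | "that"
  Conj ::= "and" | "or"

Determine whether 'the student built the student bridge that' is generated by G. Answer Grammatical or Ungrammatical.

An N word can never sit immediately before an N word in any string this grammar generates, so the substring 'student bridge' rules out a derivation.

Ungrammatical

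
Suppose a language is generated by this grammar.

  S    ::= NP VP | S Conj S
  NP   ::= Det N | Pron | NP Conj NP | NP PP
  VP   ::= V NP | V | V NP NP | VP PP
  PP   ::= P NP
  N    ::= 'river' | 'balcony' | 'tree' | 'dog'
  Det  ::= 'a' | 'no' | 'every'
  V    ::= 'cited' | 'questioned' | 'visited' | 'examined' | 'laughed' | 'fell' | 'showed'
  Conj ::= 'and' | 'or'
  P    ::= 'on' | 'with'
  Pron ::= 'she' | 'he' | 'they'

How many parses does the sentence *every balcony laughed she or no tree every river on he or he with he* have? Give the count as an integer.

Two of the 10 distinct bracketings:
[S [NP [Det every] [N balcony]] [VP [V laughed] [NP [NP [Pron she]] [Conj or] [NP [Det no] [N tree]]] [NP [NP [NP [Det every] [N river]] [PP [P on] [NP [Pron he]]]] [Conj or] [NP [NP [Pron he]] [PP [P with] [NP [Pron he]]]]]]]
[S [NP [Det every] [N balcony]] [VP [V laughed] [NP [NP [Pron she]] [Conj or] [NP [Det no] [N tree]]] [NP [NP [Det every] [N river]] [PP [P on] [NP [NP [Pron he]] [Conj or] [NP [NP [Pron he]] [PP [P with] [NP [Pron he]]]]]]]]]
The trees differ in how a recursive rule is bracketed over the same span.

10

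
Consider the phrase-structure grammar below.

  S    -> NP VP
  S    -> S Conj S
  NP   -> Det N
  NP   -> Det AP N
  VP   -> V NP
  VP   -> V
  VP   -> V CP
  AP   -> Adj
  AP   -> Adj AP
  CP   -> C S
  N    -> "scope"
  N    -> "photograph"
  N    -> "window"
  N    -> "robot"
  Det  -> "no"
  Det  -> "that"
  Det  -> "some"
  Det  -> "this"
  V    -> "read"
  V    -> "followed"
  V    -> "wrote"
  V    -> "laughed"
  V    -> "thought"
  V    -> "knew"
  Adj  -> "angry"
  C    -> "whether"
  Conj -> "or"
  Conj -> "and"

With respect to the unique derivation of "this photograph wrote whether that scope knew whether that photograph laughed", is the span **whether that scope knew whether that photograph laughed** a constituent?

[S [NP [Det this] [N photograph]] [VP [V wrote] [CP [C whether] [S [NP [Det that] [N scope]] [VP [V knew] [CP [C whether] [S [NP [Det that] [N photograph]] [VP [V laughed]]]]]]]]]
The words 'whether that scope knew whether that photograph laughed' are exhaustively dominated by a single CP node (built by CP → C S), so they form a constituent.

Yes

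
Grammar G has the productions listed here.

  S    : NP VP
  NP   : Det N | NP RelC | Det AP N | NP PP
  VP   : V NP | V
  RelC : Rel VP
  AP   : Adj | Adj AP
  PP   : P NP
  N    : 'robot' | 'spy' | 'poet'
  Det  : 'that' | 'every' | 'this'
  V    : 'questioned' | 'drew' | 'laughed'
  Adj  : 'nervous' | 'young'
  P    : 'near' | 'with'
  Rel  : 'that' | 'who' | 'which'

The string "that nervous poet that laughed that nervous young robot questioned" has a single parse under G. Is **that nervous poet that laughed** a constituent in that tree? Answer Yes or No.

[S [NP [NP [Det that] [AP [Adj nervous]] [N poet]] [RelC [Rel that] [VP [V laughed] [NP [Det that] [AP [Adj nervous] [AP [Adj young]]] [N robot]]]]] [VP [V questioned]]]
The smallest constituent containing 'that nervous poet that laughed' is the NP spanning 'that nervous poet that laughed that nervous young robot'; no single node in the tree dominates exactly the given words.

No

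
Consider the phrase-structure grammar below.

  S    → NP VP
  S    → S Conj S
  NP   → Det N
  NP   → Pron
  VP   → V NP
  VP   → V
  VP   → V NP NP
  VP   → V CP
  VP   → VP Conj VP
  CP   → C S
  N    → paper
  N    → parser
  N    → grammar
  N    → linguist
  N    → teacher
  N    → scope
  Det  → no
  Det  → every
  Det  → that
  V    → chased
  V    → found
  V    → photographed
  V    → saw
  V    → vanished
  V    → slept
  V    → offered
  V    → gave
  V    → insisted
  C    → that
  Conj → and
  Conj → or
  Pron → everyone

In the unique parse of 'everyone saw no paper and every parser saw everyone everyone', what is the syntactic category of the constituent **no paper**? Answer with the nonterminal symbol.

[S [S [NP [Pron everyone]] [VP [V saw] [NP [Det no] [N paper]]]] [Conj and] [S [NP [Det every] [N parser]] [VP [V saw] [NP [Pron everyone]] [NP [Pron everyone]]]]]
The span 'no paper' is the NP node built by NP → Det N.

NP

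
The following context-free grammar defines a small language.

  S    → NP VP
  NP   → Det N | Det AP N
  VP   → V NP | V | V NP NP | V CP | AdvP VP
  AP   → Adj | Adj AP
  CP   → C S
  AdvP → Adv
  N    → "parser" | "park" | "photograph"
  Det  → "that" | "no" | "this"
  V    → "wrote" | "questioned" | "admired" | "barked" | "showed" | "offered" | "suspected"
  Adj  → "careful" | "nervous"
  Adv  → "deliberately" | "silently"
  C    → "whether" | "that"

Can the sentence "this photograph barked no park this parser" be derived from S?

Grammatical

S
  NP
    Det: this
    N: photograph
  VP
    V: barked
    NP
      Det: no
      N: park
    NP
      Det: this
      N: parser
Each bracket corresponds to one application of a listed rule, so the string is derivable from S.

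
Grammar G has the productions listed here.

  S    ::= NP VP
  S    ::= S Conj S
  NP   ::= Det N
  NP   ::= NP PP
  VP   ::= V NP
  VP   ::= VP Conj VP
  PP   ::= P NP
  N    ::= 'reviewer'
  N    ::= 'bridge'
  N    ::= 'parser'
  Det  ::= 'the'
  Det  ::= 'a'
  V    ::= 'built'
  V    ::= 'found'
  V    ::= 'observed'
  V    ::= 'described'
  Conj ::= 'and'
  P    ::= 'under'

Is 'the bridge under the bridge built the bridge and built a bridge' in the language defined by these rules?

S
  NP
    NP
      Det: the
      N: bridge
    PP
      P: under
      NP
        Det: the
        N: bridge
  VP
    VP
      V: built
      NP
        Det: the
        N: bridge
    Conj: and
    VP
      V: built
      NP
        Det: a
        N: bridge
The bracketing above is licensed at every node by one of the given productions, with S at the root.

Grammatical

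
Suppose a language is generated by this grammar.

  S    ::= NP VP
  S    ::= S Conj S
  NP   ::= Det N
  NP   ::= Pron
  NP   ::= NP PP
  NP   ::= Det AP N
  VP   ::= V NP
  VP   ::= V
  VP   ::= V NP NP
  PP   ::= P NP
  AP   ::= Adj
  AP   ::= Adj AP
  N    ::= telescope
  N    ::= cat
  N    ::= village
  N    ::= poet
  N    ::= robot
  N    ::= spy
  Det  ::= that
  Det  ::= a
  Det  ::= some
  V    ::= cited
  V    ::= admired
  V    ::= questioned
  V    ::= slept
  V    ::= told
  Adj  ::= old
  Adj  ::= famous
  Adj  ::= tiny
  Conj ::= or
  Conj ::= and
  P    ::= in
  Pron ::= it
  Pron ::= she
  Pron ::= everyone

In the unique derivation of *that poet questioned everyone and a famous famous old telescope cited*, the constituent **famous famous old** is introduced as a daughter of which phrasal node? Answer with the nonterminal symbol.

NP

[S [S [NP [Det that] [N poet]] [VP [V questioned] [NP [Pron everyone]]]] [Conj and] [S [NP [Det a] [AP [Adj famous] [AP [Adj famous] [AP [Adj old]]]] [N telescope]] [VP [V cited]]]]
The span 'famous famous old' is the AP node built by AP → Adj AP.
Its mother is the NP built by NP → Det AP N.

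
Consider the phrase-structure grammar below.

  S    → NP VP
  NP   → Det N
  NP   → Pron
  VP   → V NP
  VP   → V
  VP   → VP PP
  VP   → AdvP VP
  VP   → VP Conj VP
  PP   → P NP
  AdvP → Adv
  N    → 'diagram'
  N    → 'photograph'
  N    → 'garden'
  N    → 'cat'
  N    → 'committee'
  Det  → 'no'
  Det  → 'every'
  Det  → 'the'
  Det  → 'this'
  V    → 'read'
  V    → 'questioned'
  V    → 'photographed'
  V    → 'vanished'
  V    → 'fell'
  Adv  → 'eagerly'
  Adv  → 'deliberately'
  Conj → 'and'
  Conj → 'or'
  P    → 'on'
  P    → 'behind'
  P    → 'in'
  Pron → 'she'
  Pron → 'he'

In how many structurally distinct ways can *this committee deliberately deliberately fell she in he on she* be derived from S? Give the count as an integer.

Two of the 6 distinct bracketings:
[S [NP [Det this] [N committee]] [VP [VP [VP [AdvP [Adv deliberately]] [VP [AdvP [Adv deliberately]] [VP [V fell] [NP [Pron she]]]]] [PP [P in] [NP [Pron he]]]] [PP [P on] [NP [Pron she]]]]]
[S [NP [Det this] [N committee]] [VP [VP [AdvP [Adv deliberately]] [VP [VP [AdvP [Adv deliberately]] [VP [V fell] [NP [Pron she]]]] [PP [P in] [NP [Pron he]]]]] [PP [P on] [NP [Pron she]]]]]
The trees differ in how a recursive rule is bracketed over the same span.

6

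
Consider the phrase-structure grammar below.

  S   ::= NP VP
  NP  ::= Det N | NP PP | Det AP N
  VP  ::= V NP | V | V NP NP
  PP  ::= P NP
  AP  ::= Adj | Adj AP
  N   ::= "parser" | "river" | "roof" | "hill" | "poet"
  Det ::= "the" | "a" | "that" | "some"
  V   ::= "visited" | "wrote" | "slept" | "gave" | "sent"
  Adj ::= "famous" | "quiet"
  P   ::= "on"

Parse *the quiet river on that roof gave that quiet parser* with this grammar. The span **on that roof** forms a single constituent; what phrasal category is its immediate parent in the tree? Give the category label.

[S [NP [NP [Det the] [AP [Adj quiet]] [N river]] [PP [P on] [NP [Det that] [N roof]]]] [VP [V gave] [NP [Det that] [AP [Adj quiet]] [N parser]]]]
The span 'on that roof' is the PP node built by PP → P NP.
Its mother is the NP built by NP → NP PP.

NP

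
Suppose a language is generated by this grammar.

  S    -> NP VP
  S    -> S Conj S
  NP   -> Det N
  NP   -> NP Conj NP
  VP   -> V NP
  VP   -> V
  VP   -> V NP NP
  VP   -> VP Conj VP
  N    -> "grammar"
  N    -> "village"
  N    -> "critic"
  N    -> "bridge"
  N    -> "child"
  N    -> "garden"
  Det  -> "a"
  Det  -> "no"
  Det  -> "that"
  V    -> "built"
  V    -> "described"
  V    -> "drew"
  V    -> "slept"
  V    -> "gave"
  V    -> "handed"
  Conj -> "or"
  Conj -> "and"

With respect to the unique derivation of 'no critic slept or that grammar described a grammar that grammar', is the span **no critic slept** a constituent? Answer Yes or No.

[S [S [NP [Det no] [N critic]] [VP [V slept]]] [Conj or] [S [NP [Det that] [N grammar]] [VP [V described] [NP [Det a] [N grammar]] [NP [Det that] [N grammar]]]]]
The words 'no critic slept' are exhaustively dominated by a single S node (built by S → NP VP), so they form a constituent.

Yes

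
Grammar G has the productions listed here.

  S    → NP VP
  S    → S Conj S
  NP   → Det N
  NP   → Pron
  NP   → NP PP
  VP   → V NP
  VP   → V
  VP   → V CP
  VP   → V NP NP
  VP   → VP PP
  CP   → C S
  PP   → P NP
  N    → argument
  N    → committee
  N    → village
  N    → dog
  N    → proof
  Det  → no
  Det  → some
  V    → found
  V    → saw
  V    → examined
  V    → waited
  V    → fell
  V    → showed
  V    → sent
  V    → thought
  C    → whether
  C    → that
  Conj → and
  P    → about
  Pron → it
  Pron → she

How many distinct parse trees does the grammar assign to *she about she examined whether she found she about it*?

Two of the 3 distinct bracketings:
[S [NP [NP [Pron she]] [PP [P about] [NP [Pron she]]]] [VP [V examined] [CP [C whether] [S [NP [Pron she]] [VP [V found] [NP [NP [Pron she]] [PP [P about] [NP [Pron it]]]]]]]]]
[S [NP [NP [Pron she]] [PP [P about] [NP [Pron she]]]] [VP [V examined] [CP [C whether] [S [NP [Pron she]] [VP [VP [V found] [NP [Pron she]]] [PP [P about] [NP [Pron it]]]]]]]]
The difference turns on whether VP → VP PP is used at the relevant span, versus an alternative expansion of VP.

3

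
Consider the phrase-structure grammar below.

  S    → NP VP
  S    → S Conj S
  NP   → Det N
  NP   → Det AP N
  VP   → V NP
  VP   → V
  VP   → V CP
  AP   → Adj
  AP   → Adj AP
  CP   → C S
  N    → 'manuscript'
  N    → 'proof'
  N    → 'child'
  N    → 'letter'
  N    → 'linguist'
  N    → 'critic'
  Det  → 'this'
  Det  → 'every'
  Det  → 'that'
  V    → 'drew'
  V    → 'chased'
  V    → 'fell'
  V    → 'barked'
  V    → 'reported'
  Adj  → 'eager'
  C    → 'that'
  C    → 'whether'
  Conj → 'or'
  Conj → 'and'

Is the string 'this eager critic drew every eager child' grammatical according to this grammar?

Grammatical

[S [NP [Det this] [AP [Adj eager]] [N critic]] [VP [V drew] [NP [Det every] [AP [Adj eager]] [N child]]]]
Every word is introduced by a lexical rule and the phrasal rules combine the resulting categories into a single S.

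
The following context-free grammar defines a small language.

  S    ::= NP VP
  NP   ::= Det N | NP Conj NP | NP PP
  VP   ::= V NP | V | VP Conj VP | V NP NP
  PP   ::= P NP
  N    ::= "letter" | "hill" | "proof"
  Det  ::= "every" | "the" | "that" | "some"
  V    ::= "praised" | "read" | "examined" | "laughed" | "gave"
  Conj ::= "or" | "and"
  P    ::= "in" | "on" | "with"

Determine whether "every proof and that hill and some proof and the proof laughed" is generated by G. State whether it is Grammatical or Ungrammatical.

Grammatical

S
  NP
    NP
      Det: every
      N: proof
    Conj: and
    NP
      NP
        Det: that
        N: hill
      Conj: and
      NP
        NP
          Det: some
          N: proof
        Conj: and
        NP
          Det: the
          N: proof
  VP
    V: laughed
Each bracket corresponds to one application of a listed rule, so the string is derivable from S.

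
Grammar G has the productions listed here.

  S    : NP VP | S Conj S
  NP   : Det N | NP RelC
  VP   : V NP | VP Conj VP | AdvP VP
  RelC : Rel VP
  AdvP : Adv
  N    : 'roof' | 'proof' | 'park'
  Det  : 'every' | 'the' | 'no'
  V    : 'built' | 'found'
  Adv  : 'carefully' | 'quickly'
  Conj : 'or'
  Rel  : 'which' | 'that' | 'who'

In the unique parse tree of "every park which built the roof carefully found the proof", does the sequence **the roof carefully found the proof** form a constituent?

[S [NP [NP [Det every] [N park]] [RelC [Rel which] [VP [V built] [NP [Det the] [N roof]]]]] [VP [AdvP [Adv carefully]] [VP [V found] [NP [Det the] [N proof]]]]]
The smallest constituent containing 'the roof carefully found the proof' is the S spanning 'every park which built the roof carefully found the proof'; no single node in the tree dominates exactly the given words.

No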